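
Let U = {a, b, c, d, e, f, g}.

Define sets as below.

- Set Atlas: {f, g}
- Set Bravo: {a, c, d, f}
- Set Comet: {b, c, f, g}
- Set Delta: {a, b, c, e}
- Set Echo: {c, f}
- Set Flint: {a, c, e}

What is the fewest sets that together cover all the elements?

Bravo and Comet and Flint together: Bravo ∪ Comet ∪ Flint = {a, b, c, d, e, f, g} — every element is covered.
Only Bravo contains d, so Bravo is forced; the remaining 3 elements need at least 2 more sets (each remaining set adds at most 2) — so at least 3 sets are needed, and 3 is optimal.

3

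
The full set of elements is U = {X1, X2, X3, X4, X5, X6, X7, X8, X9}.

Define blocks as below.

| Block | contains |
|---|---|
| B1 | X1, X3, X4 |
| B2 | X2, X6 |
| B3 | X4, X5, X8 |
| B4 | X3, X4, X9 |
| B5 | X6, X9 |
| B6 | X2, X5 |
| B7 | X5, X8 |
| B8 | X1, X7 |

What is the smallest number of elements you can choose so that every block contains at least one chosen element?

4

Take H = {X3, X5, X6, X7}. Each listed block contains at least one of these, so H is a hitting set of size 4.
The blocks B2, B4, B7, B8 are pairwise disjoint, so any hitting set needs a separate element for each — at least 4. Hence 4 is optimal.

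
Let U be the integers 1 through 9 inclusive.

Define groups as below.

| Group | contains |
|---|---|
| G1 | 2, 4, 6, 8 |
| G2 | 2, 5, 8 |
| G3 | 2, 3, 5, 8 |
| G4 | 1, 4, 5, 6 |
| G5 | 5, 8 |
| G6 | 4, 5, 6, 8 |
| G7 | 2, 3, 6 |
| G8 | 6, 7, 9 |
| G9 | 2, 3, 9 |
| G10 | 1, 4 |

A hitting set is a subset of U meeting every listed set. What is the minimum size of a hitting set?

H = {2, 4, 5, 6} meets every group (each contains at least one member of H), and |H| = 4.
No choice of 3 elements meets every group, so 4 is the minimum.

4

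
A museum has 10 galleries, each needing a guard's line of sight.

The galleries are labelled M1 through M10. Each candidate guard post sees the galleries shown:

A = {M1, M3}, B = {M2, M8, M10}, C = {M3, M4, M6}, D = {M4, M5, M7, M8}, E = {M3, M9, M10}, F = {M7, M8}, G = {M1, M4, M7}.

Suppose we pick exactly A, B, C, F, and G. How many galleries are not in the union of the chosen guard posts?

2

Union of A, B, C, F, G = {M1, M2, M3, M4, M6, M7, M8, M10}.
Not covered: M5, M9 — 2 galleries.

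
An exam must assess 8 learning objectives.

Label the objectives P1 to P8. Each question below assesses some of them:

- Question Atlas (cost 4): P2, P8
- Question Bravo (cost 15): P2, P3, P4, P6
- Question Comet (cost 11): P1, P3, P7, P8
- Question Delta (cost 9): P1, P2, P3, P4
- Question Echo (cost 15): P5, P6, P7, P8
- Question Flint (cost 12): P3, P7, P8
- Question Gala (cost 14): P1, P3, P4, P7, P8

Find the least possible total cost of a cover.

24

Delta, Echo together cover every objective (Delta ∪ Echo = {P1, P2, P3, P4, P5, P6, P7, P8}); total cost 9 + 15 = 24.
The greedy pick Atlas, Delta, Echo costs 28; no covering selection beats 24.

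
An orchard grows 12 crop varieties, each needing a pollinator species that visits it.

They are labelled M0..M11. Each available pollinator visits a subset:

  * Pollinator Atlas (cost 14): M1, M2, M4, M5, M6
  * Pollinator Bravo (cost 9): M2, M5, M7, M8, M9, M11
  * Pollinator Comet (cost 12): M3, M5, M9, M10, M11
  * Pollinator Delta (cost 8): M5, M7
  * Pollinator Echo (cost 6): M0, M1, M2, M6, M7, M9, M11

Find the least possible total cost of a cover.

Atlas, Bravo, Comet, Echo together cover every variety (Atlas ∪ Bravo ∪ Comet ∪ Echo = {M0, M1, M2, M3, M4, M5, M6, M7, M8, M9, M10, M11}); total cost 14 + 9 + 12 + 6 = 41.
No covering selection has total cost below 41.

41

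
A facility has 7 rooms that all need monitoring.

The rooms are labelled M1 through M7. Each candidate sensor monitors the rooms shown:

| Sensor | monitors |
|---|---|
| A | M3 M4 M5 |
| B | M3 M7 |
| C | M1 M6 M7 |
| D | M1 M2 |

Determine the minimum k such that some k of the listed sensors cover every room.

3

A and C and D together: A ∪ C ∪ D = {M1, M2, M3, M4, M5, M6, M7} — every room is covered.
Each sensor has at most 3 rooms, and 2·3 = 6 < 7 — so at least 3 sensors are needed, and 3 is optimal.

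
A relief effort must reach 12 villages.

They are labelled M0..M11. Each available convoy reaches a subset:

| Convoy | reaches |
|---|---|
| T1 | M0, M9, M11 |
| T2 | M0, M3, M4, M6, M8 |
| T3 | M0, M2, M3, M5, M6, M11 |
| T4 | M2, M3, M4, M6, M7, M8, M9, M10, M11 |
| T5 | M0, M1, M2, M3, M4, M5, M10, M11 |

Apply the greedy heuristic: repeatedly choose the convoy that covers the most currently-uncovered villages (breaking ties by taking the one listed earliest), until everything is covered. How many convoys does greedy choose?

2

Greedy: pick T4 (covers 9 new) → pick T5 (covers 3 new). Total picks: 2.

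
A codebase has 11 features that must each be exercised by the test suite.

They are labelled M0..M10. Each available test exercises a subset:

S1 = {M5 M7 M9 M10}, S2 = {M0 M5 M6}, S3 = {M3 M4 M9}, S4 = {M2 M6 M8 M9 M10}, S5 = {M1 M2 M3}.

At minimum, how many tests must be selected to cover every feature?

Take {S1, S2, S3, S4, S5}. Their union is {M0, M1, M2, M3, M4, M5, M6, M7, M8, M9, M10}, which is all 11 features.
No 4 of the 5 tests cover everything (all 5 combinations miss at least one feature), so 5 is optimal.

5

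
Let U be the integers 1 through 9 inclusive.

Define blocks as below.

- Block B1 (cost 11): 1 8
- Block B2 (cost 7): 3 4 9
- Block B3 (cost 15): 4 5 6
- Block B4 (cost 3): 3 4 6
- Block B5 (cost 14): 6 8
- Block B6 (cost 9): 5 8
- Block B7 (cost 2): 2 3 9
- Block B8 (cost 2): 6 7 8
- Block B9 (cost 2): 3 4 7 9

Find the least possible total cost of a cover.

B1, B6, B7, B8, B9 together cover every item (B1 ∪ B6 ∪ B7 ∪ B8 ∪ B9 = {1, 2, 3, 4, 5, 6, 7, 8, 9}); total cost 11 + 9 + 2 + 2 + 2 = 26.
No covering selection has total cost below 26.

26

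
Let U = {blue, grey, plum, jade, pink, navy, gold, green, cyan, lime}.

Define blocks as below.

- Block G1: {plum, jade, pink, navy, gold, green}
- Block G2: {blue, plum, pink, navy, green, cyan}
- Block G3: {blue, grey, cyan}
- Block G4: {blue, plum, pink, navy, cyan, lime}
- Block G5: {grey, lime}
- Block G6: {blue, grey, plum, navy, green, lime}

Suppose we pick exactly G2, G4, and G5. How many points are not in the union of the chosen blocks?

Union of G2, G4, G5 = {blue, grey, plum, pink, navy, green, cyan, lime}.
Not covered: jade, gold — 2 points.

2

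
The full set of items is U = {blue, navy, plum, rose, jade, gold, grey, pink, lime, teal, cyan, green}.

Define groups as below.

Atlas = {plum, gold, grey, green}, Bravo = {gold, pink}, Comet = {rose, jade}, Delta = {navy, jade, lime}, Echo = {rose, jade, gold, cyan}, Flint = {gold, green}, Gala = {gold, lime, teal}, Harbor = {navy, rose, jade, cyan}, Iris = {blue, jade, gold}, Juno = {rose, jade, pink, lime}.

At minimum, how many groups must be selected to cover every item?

5

Atlas and Gala and Harbor and Iris and Juno together: Atlas ∪ Gala ∪ Harbor ∪ Iris ∪ Juno = {blue, navy, plum, rose, jade, gold, grey, pink, lime, teal, cyan, green} — every item is covered.
No 4 of the 10 groups cover everything (all 210 combinations miss at least one item), so 5 is optimal.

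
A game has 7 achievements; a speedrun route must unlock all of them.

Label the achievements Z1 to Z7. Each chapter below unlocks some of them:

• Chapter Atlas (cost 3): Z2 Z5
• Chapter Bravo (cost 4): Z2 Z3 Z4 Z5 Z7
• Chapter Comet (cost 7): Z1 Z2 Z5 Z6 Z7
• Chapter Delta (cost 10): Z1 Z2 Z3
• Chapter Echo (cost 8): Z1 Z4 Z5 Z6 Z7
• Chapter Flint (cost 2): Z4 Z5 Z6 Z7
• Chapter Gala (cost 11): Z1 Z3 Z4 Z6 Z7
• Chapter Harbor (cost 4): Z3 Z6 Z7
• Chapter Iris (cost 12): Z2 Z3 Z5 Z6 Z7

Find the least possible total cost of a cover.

11

Bravo, Comet together cover every achievement (Bravo ∪ Comet = {Z1, Z2, Z3, Z4, Z5, Z6, Z7}); total cost 4 + 7 = 11.
The greedy pick Flint, Bravo, Comet costs 13; no covering selection beats 11.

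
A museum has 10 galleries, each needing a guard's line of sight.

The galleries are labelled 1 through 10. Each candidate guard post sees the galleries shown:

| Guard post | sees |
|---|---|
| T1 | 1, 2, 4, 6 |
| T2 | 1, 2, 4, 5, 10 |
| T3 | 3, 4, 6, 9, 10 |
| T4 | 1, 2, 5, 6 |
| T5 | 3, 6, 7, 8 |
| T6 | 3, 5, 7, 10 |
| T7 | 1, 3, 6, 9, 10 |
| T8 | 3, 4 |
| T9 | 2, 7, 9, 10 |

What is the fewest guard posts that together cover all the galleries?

3

Take {T2, T5, T9}. Their union is {1, 2, 3, 4, 5, 6, 7, 8, 9, 10}, which is all 10 galleries.
Only T5 contains 8, so T5 is forced; the remaining 6 galleries need at least 2 more guard posts (each remaining guard post adds at most 5) — so at least 3 guard posts are needed, and 3 is optimal.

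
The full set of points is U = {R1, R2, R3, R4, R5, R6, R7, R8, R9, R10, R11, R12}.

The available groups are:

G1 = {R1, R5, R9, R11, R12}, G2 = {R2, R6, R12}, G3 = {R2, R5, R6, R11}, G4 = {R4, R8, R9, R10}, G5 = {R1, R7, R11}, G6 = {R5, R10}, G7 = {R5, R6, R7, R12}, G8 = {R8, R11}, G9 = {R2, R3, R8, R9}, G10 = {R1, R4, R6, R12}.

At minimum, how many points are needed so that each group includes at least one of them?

H = {R5, R6, R9, R11} meets every group (each contains at least one member of H), and |H| = 4.
No choice of 3 points meets every group, so 4 is the minimum.

4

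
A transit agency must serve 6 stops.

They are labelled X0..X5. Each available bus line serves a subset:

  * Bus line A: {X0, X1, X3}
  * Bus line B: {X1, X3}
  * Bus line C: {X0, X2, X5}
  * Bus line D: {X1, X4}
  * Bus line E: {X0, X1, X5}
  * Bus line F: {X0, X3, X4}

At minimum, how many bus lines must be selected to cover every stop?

Take {C, D, F}. Their union is {X0, X1, X2, X3, X4, X5}, which is all 6 stops.
Only C contains X2, so C is forced; the remaining 3 stops need at least 2 more bus lines (each remaining bus line adds at most 2) — so at least 3 bus lines are needed, and 3 is optimal.

3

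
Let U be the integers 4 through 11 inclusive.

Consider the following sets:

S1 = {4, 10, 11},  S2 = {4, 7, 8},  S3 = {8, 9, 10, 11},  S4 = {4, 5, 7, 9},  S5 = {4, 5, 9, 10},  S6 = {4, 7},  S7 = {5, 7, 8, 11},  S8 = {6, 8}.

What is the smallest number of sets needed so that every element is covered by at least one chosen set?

3

S3, S4, and S8 cover everything between them: the union {4, 5, 6, 7, 8, 9, 10, 11} is all of U.
Only S8 contains 6, so S8 is forced; the remaining 6 elements need at least 2 more sets (each remaining set adds at most 4) — so at least 3 sets are needed, and 3 is optimal.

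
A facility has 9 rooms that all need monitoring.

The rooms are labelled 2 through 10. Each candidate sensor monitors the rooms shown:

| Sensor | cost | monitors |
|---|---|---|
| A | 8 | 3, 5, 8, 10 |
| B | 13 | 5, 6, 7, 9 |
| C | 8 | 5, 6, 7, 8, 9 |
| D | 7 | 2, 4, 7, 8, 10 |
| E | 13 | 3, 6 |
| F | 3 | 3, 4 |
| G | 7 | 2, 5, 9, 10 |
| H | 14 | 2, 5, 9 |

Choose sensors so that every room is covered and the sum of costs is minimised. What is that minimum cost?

18

C, D, F together cover every room (C ∪ D ∪ F = {2, 3, 4, 5, 6, 7, 8, 9, 10}); total cost 8 + 7 + 3 = 18.
No covering selection has total cost below 18.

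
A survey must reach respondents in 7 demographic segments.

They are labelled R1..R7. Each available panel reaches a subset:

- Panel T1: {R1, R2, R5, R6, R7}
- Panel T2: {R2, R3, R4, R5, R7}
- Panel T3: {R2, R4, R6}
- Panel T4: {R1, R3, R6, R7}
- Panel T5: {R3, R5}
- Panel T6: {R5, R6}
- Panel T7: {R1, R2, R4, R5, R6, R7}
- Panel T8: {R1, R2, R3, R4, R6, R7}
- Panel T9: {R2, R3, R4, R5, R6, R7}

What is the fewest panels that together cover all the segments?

2

Take {T4, T9}. Their union is {R1, R2, R3, R4, R5, R6, R7}, which is all 7 segments.
No single panel has all 7 segments (the largest, T7, has 6), so 2 is optimal.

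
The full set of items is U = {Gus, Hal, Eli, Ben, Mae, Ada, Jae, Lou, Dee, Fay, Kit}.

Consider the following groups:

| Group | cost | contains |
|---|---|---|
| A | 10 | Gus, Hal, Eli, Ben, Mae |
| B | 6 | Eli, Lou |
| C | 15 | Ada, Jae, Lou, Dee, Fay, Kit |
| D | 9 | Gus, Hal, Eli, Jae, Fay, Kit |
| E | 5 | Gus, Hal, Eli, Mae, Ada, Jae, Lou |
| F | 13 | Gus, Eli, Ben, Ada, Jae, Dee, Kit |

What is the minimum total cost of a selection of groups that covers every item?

25

A, C together cover every item (A ∪ C = {Gus, Hal, Eli, Ben, Mae, Ada, Jae, Lou, Dee, Fay, Kit}); total cost 10 + 15 = 25.
The greedy pick E, F, D costs 27; no covering selection beats 25.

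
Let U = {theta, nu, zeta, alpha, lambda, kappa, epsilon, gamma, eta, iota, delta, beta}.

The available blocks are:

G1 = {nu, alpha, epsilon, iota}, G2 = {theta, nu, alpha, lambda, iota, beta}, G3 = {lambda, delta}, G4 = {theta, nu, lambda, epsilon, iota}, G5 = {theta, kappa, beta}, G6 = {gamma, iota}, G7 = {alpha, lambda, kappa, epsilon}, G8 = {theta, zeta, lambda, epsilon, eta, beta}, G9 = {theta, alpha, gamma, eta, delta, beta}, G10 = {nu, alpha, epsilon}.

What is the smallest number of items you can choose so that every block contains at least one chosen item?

Take H = {lambda, kappa, epsilon, gamma}. Each listed block contains at least one of these, so H is a hitting set of size 4.
The blocks G3, G5, G6, G10 are pairwise disjoint, so any hitting set needs a separate item for each — at least 4. Hence 4 is optimal.

4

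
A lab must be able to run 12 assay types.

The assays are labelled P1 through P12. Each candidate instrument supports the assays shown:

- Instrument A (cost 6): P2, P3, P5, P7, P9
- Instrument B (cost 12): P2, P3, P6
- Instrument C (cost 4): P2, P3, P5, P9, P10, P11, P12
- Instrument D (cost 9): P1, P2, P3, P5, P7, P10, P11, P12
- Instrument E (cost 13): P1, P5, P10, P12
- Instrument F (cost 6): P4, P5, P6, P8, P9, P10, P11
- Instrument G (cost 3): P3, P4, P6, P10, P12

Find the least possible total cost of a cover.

D, F together cover every assay (D ∪ F = {P1, P2, P3, P4, P5, P6, P7, P8, P9, P10, P11, P12}); total cost 9 + 6 = 15.
The greedy pick C, G, D, F costs 22; no covering selection beats 15.

15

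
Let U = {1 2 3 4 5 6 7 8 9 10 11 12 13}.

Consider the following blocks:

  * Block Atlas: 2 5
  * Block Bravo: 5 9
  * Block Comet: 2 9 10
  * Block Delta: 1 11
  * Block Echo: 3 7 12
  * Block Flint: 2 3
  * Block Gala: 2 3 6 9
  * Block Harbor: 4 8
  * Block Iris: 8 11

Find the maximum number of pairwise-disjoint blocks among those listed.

4

Atlas, Delta, Echo, Harbor are pairwise disjoint (Atlas={2,5}; Delta={1,11}; Echo={3,7,12}; Harbor={4,8}).
Every remaining block overlaps one of these, and no 5 of the listed blocks are pairwise disjoint, so 4 is the maximum.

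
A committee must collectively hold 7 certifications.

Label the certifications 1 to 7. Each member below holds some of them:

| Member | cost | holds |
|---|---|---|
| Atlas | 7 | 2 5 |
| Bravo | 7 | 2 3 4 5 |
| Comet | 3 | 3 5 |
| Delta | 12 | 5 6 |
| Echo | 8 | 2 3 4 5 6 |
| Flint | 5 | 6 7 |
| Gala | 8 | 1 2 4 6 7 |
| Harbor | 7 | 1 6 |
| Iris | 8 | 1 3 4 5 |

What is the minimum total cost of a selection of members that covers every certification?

11

Comet, Gala together cover every certification (Comet ∪ Gala = {1, 2, 3, 4, 5, 6, 7}); total cost 3 + 8 = 11.
No covering selection has total cost below 11.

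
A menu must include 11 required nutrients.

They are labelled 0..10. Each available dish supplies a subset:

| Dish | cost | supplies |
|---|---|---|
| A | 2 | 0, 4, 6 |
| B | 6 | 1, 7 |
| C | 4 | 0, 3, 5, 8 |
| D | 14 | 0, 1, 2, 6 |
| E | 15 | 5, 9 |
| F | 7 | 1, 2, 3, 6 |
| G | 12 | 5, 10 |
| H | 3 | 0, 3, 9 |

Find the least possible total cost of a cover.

A, B, C, F, G, H together cover every nutrient (A ∪ B ∪ C ∪ F ∪ G ∪ H = {0, 1, 2, 3, 4, 5, 6, 7, 8, 9, 10}); total cost 2 + 6 + 4 + 7 + 12 + 3 = 34.
No covering selection has total cost below 34.

34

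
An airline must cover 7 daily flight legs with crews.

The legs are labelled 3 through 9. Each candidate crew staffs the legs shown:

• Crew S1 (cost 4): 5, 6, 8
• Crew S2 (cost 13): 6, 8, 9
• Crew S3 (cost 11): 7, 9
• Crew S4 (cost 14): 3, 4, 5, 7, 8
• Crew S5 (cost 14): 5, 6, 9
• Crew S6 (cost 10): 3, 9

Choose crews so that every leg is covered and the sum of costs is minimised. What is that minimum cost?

S2, S4 together cover every leg (S2 ∪ S4 = {3, 4, 5, 6, 7, 8, 9}); total cost 13 + 14 = 27.
The greedy pick S1, S4, S6 costs 28; no covering selection beats 27.

27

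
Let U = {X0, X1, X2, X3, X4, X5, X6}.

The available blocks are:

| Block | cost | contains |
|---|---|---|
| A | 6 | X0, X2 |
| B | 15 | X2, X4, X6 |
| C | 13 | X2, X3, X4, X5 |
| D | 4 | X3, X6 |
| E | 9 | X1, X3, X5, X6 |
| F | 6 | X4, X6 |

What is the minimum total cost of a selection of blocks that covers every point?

21

A, E, F together cover every point (A ∪ E ∪ F = {X0, X1, X2, X3, X4, X5, X6}); total cost 6 + 9 + 6 = 21.
The greedy pick D, A, E, F costs 25; no covering selection beats 21.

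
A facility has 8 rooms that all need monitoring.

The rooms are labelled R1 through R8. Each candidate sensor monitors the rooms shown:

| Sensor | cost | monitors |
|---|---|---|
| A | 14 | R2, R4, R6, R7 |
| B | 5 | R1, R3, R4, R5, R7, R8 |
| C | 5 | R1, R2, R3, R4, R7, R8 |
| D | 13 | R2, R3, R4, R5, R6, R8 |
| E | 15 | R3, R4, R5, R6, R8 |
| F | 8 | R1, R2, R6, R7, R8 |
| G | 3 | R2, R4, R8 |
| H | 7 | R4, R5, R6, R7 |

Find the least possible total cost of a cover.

C, H together cover every room (C ∪ H = {R1, R2, R3, R4, R5, R6, R7, R8}); total cost 5 + 7 = 12.
The greedy pick B, G, H costs 15; no covering selection beats 12.

12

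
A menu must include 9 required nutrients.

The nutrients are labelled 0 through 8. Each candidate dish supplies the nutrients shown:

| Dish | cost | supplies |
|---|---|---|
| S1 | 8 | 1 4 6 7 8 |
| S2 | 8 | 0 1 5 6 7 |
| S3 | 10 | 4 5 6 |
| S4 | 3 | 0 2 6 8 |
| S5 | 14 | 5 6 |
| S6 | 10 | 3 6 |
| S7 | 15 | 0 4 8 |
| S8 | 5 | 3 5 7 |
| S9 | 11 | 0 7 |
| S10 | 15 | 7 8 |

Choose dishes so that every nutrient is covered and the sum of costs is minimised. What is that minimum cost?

S1, S4, S8 together cover every nutrient (S1 ∪ S4 ∪ S8 = {0, 1, 2, 3, 4, 5, 6, 7, 8}); total cost 8 + 3 + 5 = 16.
No covering selection has total cost below 16.

16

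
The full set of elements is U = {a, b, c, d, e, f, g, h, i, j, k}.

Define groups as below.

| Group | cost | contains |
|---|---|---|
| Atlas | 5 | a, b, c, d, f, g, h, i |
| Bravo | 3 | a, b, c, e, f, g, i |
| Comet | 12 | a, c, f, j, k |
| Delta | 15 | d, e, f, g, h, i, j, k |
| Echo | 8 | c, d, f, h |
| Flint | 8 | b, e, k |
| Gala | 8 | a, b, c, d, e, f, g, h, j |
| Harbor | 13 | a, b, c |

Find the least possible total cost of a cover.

Bravo, Delta together cover every element (Bravo ∪ Delta = {a, b, c, d, e, f, g, h, i, j, k}); total cost 3 + 15 = 18.
The greedy pick Bravo, Atlas, Comet costs 20; no covering selection beats 18.

18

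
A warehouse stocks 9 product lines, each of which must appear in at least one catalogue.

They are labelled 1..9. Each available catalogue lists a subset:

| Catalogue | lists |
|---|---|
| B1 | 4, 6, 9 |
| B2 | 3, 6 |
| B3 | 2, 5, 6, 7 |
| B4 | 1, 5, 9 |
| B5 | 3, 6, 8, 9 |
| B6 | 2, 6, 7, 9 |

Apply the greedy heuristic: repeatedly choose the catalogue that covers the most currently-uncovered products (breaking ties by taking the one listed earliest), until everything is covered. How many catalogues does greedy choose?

Greedy: pick B3 (covers 4 new) → pick B5 (covers 3 new) → pick B1 (covers 1 new) → pick B4 (covers 1 new). Total picks: 4.

4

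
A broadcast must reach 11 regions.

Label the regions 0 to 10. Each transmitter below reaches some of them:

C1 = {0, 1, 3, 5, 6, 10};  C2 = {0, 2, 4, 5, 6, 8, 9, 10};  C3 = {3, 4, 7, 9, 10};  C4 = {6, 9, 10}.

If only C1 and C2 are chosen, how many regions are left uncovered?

Union of C1, C2 = {0, 1, 2, 3, 4, 5, 6, 8, 9, 10}.
Not covered: 7 — 1 region.

1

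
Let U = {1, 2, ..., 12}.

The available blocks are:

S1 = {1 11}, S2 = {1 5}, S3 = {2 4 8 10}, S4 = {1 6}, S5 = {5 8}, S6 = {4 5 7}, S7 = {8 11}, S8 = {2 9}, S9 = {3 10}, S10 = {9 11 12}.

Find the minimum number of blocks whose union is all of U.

S3 and S4 and S6 and S9 and S10 together: S3 ∪ S4 ∪ S6 ∪ S9 ∪ S10 = {1, 2, 3, 4, 5, 6, 7, 8, 9, 10, 11, 12} — every point is covered.
Only S9 contains 3, so S9 is forced; the remaining 10 points need at least 4 more blocks (each remaining block adds at most 3) — so at least 5 blocks are needed, and 5 is optimal.

5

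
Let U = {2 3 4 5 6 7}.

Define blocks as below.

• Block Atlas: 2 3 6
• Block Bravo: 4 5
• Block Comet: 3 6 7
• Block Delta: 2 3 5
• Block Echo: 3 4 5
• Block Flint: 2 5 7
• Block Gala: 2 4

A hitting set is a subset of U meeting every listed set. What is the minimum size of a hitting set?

Take H = {2, 3, 5}. Each listed block contains at least one of these, so H is a hitting set of size 3.
No choice of 2 elements meets every block, so 3 is the minimum.

3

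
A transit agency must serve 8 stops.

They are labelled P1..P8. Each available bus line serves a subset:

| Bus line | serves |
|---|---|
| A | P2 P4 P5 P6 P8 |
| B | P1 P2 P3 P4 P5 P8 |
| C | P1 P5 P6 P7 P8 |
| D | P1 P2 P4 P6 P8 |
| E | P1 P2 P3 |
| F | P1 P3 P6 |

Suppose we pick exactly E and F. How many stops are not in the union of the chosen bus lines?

Union of E, F = {P1, P2, P3, P6}.
Not covered: P4, P5, P7, P8 — 4 stops.

4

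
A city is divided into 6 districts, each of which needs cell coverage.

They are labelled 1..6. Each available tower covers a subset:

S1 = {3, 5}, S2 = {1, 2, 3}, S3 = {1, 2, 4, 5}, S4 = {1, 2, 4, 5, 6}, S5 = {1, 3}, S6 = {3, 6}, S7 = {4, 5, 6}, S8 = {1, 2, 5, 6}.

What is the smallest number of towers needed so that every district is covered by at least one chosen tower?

2

Take {S4, S6}. Their union is {1, 2, 3, 4, 5, 6}, which is all 6 districts.
No single tower has all 6 districts (the largest, S4, has 5), so 2 is optimal.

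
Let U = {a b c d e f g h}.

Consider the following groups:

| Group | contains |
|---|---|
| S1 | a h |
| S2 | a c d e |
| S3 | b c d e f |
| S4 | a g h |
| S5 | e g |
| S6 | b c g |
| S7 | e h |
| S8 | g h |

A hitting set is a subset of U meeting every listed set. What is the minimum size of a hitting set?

T = {e, g, h} meets every group (each contains at least one member of T), and |T| = 3.
No choice of 2 items meets every group, so 3 is the minimum.

3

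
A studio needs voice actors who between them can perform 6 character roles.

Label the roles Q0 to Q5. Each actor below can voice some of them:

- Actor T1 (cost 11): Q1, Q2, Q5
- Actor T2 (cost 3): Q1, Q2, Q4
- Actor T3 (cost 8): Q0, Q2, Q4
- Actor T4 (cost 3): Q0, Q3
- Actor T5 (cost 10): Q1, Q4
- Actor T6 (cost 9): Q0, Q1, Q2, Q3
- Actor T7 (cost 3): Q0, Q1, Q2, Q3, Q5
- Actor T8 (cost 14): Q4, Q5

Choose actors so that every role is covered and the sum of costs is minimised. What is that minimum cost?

T2, T7 together cover every role (T2 ∪ T7 = {Q0, Q1, Q2, Q3, Q4, Q5}); total cost 3 + 3 = 6.
No covering selection has total cost below 6.

6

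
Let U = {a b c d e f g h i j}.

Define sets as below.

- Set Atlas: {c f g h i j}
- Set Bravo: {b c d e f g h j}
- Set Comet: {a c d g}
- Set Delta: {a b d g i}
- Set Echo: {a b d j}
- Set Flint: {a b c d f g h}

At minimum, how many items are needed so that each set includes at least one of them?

2

Take T = {d, i}. Each listed set contains at least one of these, so T is a hitting set of size 2.
No single item lies in every set, so at least 2 are needed and 2 is optimal.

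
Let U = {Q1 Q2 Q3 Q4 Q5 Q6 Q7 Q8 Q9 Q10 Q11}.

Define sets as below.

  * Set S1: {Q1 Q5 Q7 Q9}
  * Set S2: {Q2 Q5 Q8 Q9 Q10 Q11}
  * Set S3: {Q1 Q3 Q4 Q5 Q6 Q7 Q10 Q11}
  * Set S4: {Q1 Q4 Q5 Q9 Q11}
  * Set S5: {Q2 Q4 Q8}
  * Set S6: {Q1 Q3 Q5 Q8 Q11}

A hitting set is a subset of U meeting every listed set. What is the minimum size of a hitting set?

The 2 elements {Q1, Q2} hit every set.
The sets S1, S5 are pairwise disjoint, so any hitting set needs a separate element for each — at least 2. Hence 2 is optimal.

2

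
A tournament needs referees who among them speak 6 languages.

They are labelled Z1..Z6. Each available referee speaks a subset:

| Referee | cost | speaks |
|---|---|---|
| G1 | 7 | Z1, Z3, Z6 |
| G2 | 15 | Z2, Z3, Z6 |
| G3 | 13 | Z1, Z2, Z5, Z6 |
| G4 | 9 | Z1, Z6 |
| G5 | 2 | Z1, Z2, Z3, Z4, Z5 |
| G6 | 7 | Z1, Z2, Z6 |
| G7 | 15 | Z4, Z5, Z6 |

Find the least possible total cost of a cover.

G5, G6 together cover every language (G5 ∪ G6 = {Z1, Z2, Z3, Z4, Z5, Z6}); total cost 2 + 7 = 9.
No covering selection has total cost below 9.

9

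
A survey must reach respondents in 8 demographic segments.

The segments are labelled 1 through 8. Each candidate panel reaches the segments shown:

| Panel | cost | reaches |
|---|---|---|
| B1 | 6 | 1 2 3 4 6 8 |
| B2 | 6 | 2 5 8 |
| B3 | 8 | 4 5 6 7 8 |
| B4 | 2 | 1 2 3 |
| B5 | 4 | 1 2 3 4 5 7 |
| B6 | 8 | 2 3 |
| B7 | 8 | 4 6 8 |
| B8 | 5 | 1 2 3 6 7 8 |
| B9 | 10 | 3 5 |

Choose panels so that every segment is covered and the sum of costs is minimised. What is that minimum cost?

9

B5, B8 together cover every segment (B5 ∪ B8 = {1, 2, 3, 4, 5, 6, 7, 8}); total cost 4 + 5 = 9.
The greedy pick B4, B5, B8 costs 11; no covering selection beats 9.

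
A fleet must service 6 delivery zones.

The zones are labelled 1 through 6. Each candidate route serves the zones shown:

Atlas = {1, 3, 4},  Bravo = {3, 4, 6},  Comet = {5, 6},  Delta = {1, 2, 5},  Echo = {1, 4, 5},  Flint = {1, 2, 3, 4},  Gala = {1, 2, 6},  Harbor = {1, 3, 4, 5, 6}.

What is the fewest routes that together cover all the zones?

Bravo and Delta together: Bravo ∪ Delta = {1, 2, 3, 4, 5, 6} — every zone is covered.
No single route has all 6 zones (the largest, Harbor, has 5), so 2 is optimal.

2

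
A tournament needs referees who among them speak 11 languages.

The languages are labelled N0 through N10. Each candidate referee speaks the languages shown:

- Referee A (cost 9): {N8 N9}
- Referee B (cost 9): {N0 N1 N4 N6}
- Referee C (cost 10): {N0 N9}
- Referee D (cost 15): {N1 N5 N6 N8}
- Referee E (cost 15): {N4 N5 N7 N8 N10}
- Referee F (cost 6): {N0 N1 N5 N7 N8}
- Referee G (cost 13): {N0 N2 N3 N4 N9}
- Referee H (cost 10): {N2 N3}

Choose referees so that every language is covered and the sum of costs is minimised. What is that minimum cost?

37

B, E, G together cover every language (B ∪ E ∪ G = {N0, N1, N2, N3, N4, N5, N6, N7, N8, N9, N10}); total cost 9 + 15 + 13 = 37.
The greedy pick F, G, B, E costs 43; no covering selection beats 37.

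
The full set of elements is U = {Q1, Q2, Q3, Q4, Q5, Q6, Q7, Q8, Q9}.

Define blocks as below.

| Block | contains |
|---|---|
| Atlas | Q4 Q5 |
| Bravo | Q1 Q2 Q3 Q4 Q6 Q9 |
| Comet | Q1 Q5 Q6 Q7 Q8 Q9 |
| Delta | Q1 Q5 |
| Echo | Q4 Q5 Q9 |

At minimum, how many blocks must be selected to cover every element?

Take {Bravo, Comet}. Their union is {Q1, Q2, Q3, Q4, Q5, Q6, Q7, Q8, Q9}, which is all 9 elements.
No single block has all 9 elements (the largest, Bravo, has 6), so 2 is optimal.

2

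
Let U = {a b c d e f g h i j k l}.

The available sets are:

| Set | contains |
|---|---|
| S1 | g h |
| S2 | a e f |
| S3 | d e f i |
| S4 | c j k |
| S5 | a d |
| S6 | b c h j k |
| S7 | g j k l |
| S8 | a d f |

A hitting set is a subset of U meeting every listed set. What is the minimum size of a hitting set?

T = {d, e, g, j} meets every set (each contains at least one member of T), and |T| = 4.
No choice of 3 points meets every set, so 4 is the minimum.

4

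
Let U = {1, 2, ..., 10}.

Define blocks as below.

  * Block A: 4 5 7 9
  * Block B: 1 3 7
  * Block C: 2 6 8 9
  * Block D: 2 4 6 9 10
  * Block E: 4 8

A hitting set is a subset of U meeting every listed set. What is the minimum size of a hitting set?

The 3 items {1, 8, 9} hit every block.
No choice of 2 items meets every block, so 3 is the minimum.

3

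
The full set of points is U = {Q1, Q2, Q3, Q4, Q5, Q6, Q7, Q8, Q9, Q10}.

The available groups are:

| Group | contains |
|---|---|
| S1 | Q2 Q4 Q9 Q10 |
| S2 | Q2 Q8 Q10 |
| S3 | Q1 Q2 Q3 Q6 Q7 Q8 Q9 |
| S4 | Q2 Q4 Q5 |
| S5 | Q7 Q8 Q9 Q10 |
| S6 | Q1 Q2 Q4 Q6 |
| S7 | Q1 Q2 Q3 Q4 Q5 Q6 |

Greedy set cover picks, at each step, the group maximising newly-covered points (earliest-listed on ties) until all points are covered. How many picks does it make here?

Greedy: pick S3 (covers 7 new) → pick S1 (covers 2 new) → pick S4 (covers 1 new). Total picks: 3.
(The true minimum cover uses only 2 groups, so greedy is not optimal here.)

3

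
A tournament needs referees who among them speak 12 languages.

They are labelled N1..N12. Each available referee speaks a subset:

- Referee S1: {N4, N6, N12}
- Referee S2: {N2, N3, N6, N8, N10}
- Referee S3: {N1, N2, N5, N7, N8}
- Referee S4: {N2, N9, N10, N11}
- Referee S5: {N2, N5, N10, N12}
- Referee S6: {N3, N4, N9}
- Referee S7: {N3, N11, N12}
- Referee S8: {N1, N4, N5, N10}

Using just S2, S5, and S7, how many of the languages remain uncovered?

4

Union of S2, S5, S7 = {N2, N3, N5, N6, N8, N10, N11, N12}.
Not covered: N1, N4, N7, N9 — 4 languages.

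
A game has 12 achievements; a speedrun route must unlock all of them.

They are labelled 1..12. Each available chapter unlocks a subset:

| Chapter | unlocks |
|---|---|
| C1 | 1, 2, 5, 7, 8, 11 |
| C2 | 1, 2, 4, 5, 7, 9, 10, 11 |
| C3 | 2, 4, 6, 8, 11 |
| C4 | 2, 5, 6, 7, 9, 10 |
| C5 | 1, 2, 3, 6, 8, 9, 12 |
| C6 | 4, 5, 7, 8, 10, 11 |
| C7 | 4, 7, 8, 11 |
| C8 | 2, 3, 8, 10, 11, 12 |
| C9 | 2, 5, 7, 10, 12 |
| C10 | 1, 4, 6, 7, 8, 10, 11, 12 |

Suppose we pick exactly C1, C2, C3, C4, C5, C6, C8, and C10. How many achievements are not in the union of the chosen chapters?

Union of C1, C2, C3, C4, C5, C6, C8, C10 = {1, 2, 3, 4, 5, 6, 7, 8, 9, 10, 11, 12} — that's every achievement, so 0 are uncovered.

0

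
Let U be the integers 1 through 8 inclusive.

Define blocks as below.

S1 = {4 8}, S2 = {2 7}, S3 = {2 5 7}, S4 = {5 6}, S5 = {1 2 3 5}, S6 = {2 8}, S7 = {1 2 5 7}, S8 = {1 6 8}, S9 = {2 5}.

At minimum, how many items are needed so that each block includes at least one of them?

3

The 3 items {2, 4, 6} hit every block.
The blocks S1, S2, S4 are pairwise disjoint, so any hitting set needs a separate item for each — at least 3. Hence 3 is optimal.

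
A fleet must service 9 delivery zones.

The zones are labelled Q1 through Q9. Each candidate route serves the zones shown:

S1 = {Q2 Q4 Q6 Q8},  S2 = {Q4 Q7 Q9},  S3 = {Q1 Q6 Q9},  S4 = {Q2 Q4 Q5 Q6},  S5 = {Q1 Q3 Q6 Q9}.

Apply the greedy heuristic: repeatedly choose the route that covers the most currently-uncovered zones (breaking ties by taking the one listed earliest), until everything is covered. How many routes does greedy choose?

Greedy: pick S1 (covers 4 new) → pick S5 (covers 3 new) → pick S2 (covers 1 new) → pick S4 (covers 1 new). Total picks: 4.

4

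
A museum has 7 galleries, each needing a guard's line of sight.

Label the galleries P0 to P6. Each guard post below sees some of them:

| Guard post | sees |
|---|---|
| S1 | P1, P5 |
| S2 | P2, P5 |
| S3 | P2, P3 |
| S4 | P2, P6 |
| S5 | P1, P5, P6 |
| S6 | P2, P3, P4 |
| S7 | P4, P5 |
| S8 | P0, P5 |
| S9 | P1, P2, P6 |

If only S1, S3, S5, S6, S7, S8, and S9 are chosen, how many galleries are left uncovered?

0

Union of S1, S3, S5, S6, S7, S8, S9 = {P0, P1, P2, P3, P4, P5, P6} — that's every gallery, so 0 are uncovered.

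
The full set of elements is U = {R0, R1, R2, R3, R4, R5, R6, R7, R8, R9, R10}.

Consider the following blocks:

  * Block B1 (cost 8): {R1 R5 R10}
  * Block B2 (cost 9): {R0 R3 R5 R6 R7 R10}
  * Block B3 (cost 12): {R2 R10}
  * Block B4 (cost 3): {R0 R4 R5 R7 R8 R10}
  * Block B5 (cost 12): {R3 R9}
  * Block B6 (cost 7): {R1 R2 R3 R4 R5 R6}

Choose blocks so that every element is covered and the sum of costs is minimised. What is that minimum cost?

B4, B5, B6 together cover every element (B4 ∪ B5 ∪ B6 = {R0, R1, R2, R3, R4, R5, R6, R7, R8, R9, R10}); total cost 3 + 12 + 7 = 22.
No covering selection has total cost below 22.

22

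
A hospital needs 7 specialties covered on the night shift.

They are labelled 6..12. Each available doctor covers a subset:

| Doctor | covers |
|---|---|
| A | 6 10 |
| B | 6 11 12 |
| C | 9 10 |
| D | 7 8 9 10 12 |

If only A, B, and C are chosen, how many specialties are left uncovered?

Union of A, B, C = {6, 9, 10, 11, 12}.
Not covered: 7, 8 — 2 specialties.

2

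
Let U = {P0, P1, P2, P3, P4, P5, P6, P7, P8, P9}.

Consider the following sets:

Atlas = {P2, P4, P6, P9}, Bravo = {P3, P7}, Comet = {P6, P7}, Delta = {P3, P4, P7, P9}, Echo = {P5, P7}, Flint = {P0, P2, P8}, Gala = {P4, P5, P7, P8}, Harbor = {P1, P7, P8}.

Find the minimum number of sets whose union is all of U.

Atlas and Bravo and Flint and Gala and Harbor together: Atlas ∪ Bravo ∪ Flint ∪ Gala ∪ Harbor = {P0, P1, P2, P3, P4, P5, P6, P7, P8, P9} — every point is covered.
No 4 of the 8 sets cover everything (all 70 combinations miss at least one point), so 5 is optimal.

5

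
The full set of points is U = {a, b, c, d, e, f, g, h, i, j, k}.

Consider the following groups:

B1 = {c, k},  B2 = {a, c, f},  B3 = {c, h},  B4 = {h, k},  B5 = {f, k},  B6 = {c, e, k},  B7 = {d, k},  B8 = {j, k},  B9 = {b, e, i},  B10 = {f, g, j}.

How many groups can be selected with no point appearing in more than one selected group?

4

B3, B7, B9, B10 are pairwise disjoint (B3={c,h}; B7={d,k}; B9={b,e,i}; B10={f,g,j}).
Every remaining group overlaps one of these, and no 5 of the listed groups are pairwise disjoint, so 4 is the maximum.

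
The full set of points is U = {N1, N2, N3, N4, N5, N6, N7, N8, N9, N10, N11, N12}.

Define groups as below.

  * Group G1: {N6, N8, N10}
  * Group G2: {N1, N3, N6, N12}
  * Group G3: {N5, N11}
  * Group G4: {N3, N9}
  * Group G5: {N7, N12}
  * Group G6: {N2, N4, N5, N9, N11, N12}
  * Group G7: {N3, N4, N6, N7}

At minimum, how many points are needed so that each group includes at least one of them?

4

The 4 points {N6, N7, N9, N11} hit every group.
The groups G1, G3, G4, G5 are pairwise disjoint, so any hitting set needs a separate point for each — at least 4. Hence 4 is optimal.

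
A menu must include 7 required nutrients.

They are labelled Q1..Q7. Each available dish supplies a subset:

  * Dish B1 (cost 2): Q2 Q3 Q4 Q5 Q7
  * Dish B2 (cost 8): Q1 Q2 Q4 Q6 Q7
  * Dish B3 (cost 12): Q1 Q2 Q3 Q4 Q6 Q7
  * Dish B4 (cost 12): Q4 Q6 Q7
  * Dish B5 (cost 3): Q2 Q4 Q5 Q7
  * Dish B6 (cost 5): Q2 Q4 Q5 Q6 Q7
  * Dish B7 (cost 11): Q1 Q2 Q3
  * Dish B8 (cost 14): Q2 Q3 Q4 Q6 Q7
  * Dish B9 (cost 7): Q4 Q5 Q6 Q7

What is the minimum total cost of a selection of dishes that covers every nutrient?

10

B1, B2 together cover every nutrient (B1 ∪ B2 = {Q1, Q2, Q3, Q4, Q5, Q6, Q7}); total cost 2 + 8 = 10.
No covering selection has total cost below 10.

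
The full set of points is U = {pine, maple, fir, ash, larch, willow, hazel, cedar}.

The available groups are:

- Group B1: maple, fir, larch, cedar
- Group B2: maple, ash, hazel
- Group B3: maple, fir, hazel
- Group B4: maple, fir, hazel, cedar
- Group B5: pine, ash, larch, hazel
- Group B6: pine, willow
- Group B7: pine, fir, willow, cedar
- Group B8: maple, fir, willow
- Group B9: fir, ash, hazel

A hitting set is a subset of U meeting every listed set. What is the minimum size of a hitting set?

3

Take H = {pine, maple, fir}. Each listed group contains at least one of these, so H is a hitting set of size 3.
No choice of 2 points meets every group, so 3 is the minimum.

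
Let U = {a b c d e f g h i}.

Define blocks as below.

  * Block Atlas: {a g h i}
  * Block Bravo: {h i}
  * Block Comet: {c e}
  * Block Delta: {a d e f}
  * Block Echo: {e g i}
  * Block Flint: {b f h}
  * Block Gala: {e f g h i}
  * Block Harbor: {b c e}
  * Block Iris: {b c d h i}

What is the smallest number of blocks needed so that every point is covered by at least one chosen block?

Atlas, Delta, and Iris cover everything between them: the union {a, b, c, d, e, f, g, h, i} is all of U.
No 2 of the 9 blocks cover everything (all 36 combinations miss at least one point), so 3 is optimal.

3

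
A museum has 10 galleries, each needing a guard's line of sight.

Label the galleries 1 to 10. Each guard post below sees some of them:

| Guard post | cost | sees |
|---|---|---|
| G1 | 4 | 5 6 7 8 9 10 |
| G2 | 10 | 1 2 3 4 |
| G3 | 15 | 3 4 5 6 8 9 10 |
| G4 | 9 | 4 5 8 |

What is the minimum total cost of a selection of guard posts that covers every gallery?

G1, G2 together cover every gallery (G1 ∪ G2 = {1, 2, 3, 4, 5, 6, 7, 8, 9, 10}); total cost 4 + 10 = 14.
No covering selection has total cost below 14.

14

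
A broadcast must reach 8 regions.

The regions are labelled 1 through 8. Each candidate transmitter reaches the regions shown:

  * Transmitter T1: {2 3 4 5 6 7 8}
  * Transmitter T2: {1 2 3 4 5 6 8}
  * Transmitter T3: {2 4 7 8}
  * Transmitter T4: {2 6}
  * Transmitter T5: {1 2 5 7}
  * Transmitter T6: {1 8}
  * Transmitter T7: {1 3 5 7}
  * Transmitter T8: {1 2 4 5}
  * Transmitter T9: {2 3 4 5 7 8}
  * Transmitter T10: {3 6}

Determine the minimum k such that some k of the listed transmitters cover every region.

2

Take {T2, T3}. Their union is {1, 2, 3, 4, 5, 6, 7, 8}, which is all 8 regions.
No single transmitter has all 8 regions (the largest, T1, has 7), so 2 is optimal.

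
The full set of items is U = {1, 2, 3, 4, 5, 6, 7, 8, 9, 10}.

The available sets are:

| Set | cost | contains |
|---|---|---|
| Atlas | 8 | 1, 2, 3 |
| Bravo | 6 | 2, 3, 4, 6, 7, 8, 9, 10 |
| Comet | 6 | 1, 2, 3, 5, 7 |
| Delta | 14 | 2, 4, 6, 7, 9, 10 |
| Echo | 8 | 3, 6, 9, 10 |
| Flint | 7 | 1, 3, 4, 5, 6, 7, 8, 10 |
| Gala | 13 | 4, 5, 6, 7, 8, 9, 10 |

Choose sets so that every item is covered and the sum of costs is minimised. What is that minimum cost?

12

Bravo, Comet together cover every item (Bravo ∪ Comet = {1, 2, 3, 4, 5, 6, 7, 8, 9, 10}); total cost 6 + 6 = 12.
No covering selection has total cost below 12.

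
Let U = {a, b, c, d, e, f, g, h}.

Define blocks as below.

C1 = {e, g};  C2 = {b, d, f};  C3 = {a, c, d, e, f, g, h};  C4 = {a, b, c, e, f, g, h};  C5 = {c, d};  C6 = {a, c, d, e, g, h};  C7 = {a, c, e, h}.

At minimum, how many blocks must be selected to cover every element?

C2 and C6 cover everything between them: the union {a, b, c, d, e, f, g, h} is all of U.
No single block has all 8 elements (the largest, C3, has 7), so 2 is optimal.

2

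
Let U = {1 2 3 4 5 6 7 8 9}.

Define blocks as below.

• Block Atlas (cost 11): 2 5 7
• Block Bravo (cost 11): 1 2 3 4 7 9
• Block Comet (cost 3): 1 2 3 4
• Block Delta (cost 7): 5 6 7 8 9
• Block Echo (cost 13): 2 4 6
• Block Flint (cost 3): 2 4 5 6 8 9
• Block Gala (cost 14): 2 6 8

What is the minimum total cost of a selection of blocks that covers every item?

10

Comet, Delta together cover every item (Comet ∪ Delta = {1, 2, 3, 4, 5, 6, 7, 8, 9}); total cost 3 + 7 = 10.
The greedy pick Flint, Comet, Delta costs 13; no covering selection beats 10.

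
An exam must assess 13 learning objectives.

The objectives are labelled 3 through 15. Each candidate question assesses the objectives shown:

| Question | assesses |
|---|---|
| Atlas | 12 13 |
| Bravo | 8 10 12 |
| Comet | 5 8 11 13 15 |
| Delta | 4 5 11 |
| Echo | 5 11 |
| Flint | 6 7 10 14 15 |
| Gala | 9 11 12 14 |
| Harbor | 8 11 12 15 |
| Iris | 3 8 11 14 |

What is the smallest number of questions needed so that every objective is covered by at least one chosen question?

Take {Comet, Delta, Flint, Gala, Iris}. Their union is {3, 4, 5, 6, 7, 8, 9, 10, 11, 12, 13, 14, 15}, which is all 13 objectives.
No 4 of the 9 questions cover everything (all 126 combinations miss at least one objective), so 5 is optimal.

5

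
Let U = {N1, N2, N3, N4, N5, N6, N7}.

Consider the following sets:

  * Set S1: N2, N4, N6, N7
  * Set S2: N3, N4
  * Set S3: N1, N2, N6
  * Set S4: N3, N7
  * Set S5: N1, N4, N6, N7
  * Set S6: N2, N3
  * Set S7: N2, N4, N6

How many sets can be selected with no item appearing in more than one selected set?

2

S3, S4 are pairwise disjoint (S3={N1,N2,N6}; S4={N3,N7}).
Every remaining set overlaps one of these, and no 3 of the listed sets are pairwise disjoint, so 2 is the maximum.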